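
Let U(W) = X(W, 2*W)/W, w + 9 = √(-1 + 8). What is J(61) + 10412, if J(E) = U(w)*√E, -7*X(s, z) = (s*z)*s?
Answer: 10412 - 176*√61/7 + 36*√427/7 ≈ 10322.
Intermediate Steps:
X(s, z) = -z*s²/7 (X(s, z) = -s*z*s/7 = -z*s²/7)
w = -9 + √7 (w = -9 + √(-1 + 8) = -9 + √7 ≈ -6.3542)
U(W) = -2*W²/7 (U(W) = (-2*W*W²/7)/W = (-2*W³/7)/W = -2*W²/7)
J(E) = -2*√E*(-9 + √7)²/7 (J(E) = (-2*(-9 + √7)²/7)*√E = -2*√E*(-9 + √7)²/7)
J(61) + 10412 = 4*√61*(-44 + 9*√7)/7 + 10412 = 10412 + 4*√61*(-44 + 9*√7)/7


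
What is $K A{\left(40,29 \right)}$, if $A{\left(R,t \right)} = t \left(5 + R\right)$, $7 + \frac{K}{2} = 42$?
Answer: $91350$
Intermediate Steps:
$K = 70$ ($K = -14 + 2 \cdot 42 = -14 + 84 = 70$)
$K A{\left(40,29 \right)} = 70 \cdot 29 \left(5 + 40\right) = 70 \cdot 29 \cdot 45 = 70 \cdot 1305 = 91350$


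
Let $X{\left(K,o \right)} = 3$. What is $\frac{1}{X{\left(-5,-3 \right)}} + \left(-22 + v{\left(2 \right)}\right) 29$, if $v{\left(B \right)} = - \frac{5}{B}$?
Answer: $- \frac{4261}{6} \approx -710.17$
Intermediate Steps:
$\frac{1}{X{\left(-5,-3 \right)}} + \left(-22 + v{\left(2 \right)}\right) 29 = \frac{1}{3} + \left(-22 - \frac{5}{2}\right) 29 = \frac{1}{3} - \frac{1421}{2} = - \frac{4261}{6}$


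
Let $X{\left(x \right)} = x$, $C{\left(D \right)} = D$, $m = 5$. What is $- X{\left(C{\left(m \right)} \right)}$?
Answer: $-5$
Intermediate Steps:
$- X{\left(C{\left(m \right)} \right)} = \left(-1\right) 5 = -5$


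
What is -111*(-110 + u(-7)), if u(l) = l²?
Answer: 6771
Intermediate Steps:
-111*(-110 + u(-7)) = -111*(-110 + (-7)²) = -111*(-110 + 49) = -111*(-61) = 6771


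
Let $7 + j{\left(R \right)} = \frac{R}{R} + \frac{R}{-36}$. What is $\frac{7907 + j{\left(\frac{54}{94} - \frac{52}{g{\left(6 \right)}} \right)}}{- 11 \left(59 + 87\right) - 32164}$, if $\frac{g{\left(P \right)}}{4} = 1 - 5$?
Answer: $- \frac{53473249}{228555360} \approx -0.23396$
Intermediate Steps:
$g{\left(P \right)} = -16$ ($g{\left(P \right)} = 4 \left(1 - 5\right) = 4 \left(-4\right) = -16$)
$j{\left(R \right)} = -6 - \frac{R}{36}$ ($j{\left(R \right)} = -7 + \left(\frac{R}{R} + \frac{R}{-36}\right) = -7 + \left(1 + R \left(- \frac{1}{36}\right)\right) = -7 - \left(-1 + \frac{R}{36}\right) = -6 - \frac{R}{36}$)
$\frac{7907 + j{\left(\frac{54}{94} - \frac{52}{g{\left(6 \right)}} \right)}}{- 11 \left(59 + 87\right) - 32164} = \frac{7907 - \left(6 + \frac{\frac{54}{94} - \frac{52}{-16}}{36}\right)}{- 11 \left(59 + 87\right) - 32164} = \frac{7907 - \left(6 + \frac{54 \cdot \frac{1}{94} - - \frac{13}{4}}{36}\right)}{\left(-11\right) 146 - 32164} = \frac{7907 - \left(6 + \frac{\frac{27}{47} + \frac{13}{4}}{36}\right)}{-1606 - 32164} = \frac{7907 - \frac{41327}{6768}}{-33770} = \left(7907 - \frac{41327}{6768}\right) \left(- \frac{1}{33770}\right) = \frac{53473249}{6768} \left(- \frac{1}{33770}\right) = - \frac{53473249}{228555360}$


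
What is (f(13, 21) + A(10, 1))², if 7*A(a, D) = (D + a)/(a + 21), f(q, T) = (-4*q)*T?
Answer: 56146724209/47089 ≈ 1.1924e+6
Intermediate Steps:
f(q, T) = -4*T*q
A(a, D) = (D + a)/(7*(21 + a)) (A(a, D) = ((D + a)/(a + 21))/7 = ((D + a)/(21 + a))/7 = (D + a)/(7*(21 + a)))
(f(13, 21) + A(10, 1))² = (-4*21*13 + (1 + 10)/(7*(21 + 10)))² = (-1092 + (⅐)*11/31)² = (-1092 + (⅐)*(1/31)*11)² = (-1092 + 11/217)² = (-236953/217)² = 56146724209/47089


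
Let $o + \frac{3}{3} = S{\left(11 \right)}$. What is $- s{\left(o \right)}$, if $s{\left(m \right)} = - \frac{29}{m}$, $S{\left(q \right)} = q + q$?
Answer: $\frac{29}{21} \approx 1.381$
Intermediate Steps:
$S{\left(q \right)} = 2 q$
$o = 21$ ($o = -1 + 2 \cdot 11 = -1 + 22 = 21$)
$- s{\left(o \right)} = - \frac{-29}{21} = \left(-1\right) \left(- \frac{29}{21}\right) = \frac{29}{21}$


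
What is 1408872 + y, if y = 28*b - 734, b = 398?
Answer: 1419282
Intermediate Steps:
y = 10410 (y = 28*398 - 734 = 11144 - 734 = 10410)
1408872 + y = 1408872 + 10410 = 1419282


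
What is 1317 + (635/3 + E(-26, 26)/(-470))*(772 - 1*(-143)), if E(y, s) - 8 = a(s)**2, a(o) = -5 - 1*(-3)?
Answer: 9163526/47 ≈ 1.9497e+5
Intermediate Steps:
a(o) = -2 (a(o) = -5 + 3 = -2)
E(y, s) = 12 (E(y, s) = 8 + (-2)**2 = 8 + 4 = 12)
1317 + (635/3 + E(-26, 26)/(-470))*(772 - 1*(-143)) = 1317 + (635/3 + 12/(-470))*(772 - 1*(-143)) = 1317 + (635*(1/3) + 12*(-1/470))*(772 + 143) = 1317 + (635/3 - 6/235)*915 = 1317 + (149207/705)*915 = 1317 + 9101627/47 = 9163526/47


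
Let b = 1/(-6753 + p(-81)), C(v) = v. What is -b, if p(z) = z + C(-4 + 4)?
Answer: 1/6834 ≈ 0.00014633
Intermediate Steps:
p(z) = z (p(z) = z + (-4 + 4) = z + 0 = z)
b = -1/6834 (b = 1/(-6753 - 81) = 1/(-6834) = -1/6834 ≈ -0.00014633)
-b = -1*(-1/6834) = 1/6834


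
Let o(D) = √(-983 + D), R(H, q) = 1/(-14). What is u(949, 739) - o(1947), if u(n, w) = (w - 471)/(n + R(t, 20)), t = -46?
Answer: 3752/13285 - 2*√241 ≈ -30.766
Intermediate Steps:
R(H, q) = -1/14
u(n, w) = (-471 + w)/(-1/14 + n) (u(n, w) = (w - 471)/(n - 1/14) = (-471 + w)/(-1/14 + n))
u(949, 739) - o(1947) = 14*(-471 + 739)/(-1 + 14*949) - √(-983 + 1947) = 14*268/(-1 + 13286) - √964 = 14*268/13285 - 2*√241 = 14*(1/13285)*268 - 2*√241 = 3752/13285 - 2*√241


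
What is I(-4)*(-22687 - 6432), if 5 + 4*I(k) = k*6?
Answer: 844451/4 ≈ 2.1111e+5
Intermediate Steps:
I(k) = -5/4 + 3*k/2 (I(k) = -5/4 + (k*6)/4 = -5/4 + (6*k)/4 = -5/4 + 3*k/2)
I(-4)*(-22687 - 6432) = (-5/4 + (3/2)*(-4))*(-22687 - 6432) = (-5/4 - 6)*(-29119) = -29/4*(-29119) = 844451/4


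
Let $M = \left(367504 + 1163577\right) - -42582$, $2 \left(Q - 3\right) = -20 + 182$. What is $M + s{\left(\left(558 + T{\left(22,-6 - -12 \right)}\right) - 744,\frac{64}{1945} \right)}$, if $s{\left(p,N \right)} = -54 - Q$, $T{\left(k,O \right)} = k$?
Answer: $1573525$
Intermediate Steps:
$Q = 84$ ($Q = 3 + \frac{-20 + 182}{2} = 3 + \frac{1}{2} \cdot 162 = 3 + 81 = 84$)
$M = 1573663$ ($M = 1531081 + 42582 = 1573663$)
$s{\left(p,N \right)} = -138$ ($s{\left(p,N \right)} = -54 - 84 = -138$)
$M + s{\left(\left(558 + T{\left(22,-6 - -12 \right)}\right) - 744,\frac{64}{1945} \right)} = 1573663 - 138 = 1573525$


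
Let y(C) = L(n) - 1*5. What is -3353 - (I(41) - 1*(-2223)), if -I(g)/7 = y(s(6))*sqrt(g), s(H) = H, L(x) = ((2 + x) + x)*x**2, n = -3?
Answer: -5576 - 287*sqrt(41) ≈ -7413.7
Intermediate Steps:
L(x) = x**2*(2 + 2*x) (L(x) = (2 + 2*x)*x**2 = x**2*(2 + 2*x))
y(C) = -41 (y(C) = 2*(-3)**2*(1 - 3) - 1*5 = 2*9*(-2) - 5 = -36 - 5 = -41)
I(g) = 287*sqrt(g) (I(g) = -(-287)*sqrt(g) = 287*sqrt(g))
-3353 - (I(41) - 1*(-2223)) = -3353 - (287*sqrt(41) - 1*(-2223)) = -3353 - (287*sqrt(41) + 2223) = -3353 - (2223 + 287*sqrt(41)) = -3353 + (-2223 - 287*sqrt(41)) = -5576 - 287*sqrt(41)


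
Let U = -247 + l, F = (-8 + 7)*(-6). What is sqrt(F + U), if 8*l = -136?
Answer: I*sqrt(258) ≈ 16.062*I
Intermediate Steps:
l = -17 (l = (1/8)*(-136) = -17)
F = 6 (F = -1*(-6) = 6)
U = -264 (U = -247 - 17 = -264)
sqrt(F + U) = sqrt(6 - 264) = sqrt(-258) = I*sqrt(258)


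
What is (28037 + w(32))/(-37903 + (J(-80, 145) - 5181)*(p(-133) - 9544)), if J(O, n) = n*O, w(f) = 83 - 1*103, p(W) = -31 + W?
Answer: 28017/162872045 ≈ 0.00017202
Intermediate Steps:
w(f) = -20 (w(f) = 83 - 103 = -20)
J(O, n) = O*n
(28037 + w(32))/(-37903 + (J(-80, 145) - 5181)*(p(-133) - 9544)) = (28037 - 20)/(-37903 + (-80*145 - 5181)*((-31 - 133) - 9544)) = 28017/(-37903 + (-11600 - 5181)*(-164 - 9544)) = 28017/(-37903 - 16781*(-9708)) = 28017/(-37903 + 162909948) = 28017/162872045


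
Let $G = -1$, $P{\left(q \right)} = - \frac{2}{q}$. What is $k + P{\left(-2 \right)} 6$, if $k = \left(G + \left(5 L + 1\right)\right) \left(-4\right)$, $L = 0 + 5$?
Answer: $-94$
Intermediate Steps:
$L = 5$
$k = -100$ ($k = \left(-1 + \left(5 \cdot 5 + 1\right)\right) \left(-4\right) = \left(-1 + \left(25 + 1\right)\right) \left(-4\right) = \left(-1 + 26\right) \left(-4\right) = 25 \left(-4\right) = -100$)
$k + P{\left(-2 \right)} 6 = -100 + - \frac{2}{-2} \cdot 6 = -100 + \left(-2\right) \left(- \frac{1}{2}\right) 6 = -100 + 1 \cdot 6 = -100 + 6 = -94$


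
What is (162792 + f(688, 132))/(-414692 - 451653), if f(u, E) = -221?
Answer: -162571/866345 ≈ -0.18765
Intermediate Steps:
(162792 + f(688, 132))/(-414692 - 451653) = (162792 - 221)/(-414692 - 451653) = 162571/(-866345) = 162571*(-1/866345) = -162571/866345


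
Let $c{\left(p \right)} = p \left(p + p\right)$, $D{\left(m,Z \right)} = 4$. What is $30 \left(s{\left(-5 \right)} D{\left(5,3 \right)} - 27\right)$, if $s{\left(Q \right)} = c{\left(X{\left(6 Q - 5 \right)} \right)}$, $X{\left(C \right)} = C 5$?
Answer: $7349190$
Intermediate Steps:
$X{\left(C \right)} = 5 C$
$c{\left(p \right)} = 2 p^{2}$ ($c{\left(p \right)} = p 2 p = 2 p^{2}$)
$s{\left(Q \right)} = 2 \left(-25 + 30 Q\right)^{2}$ ($s{\left(Q \right)} = 2 \left(5 \left(6 Q - 5\right)\right)^{2} = 2 \left(5 \left(-5 + 6 Q\right)\right)^{2} = 2 \left(-25 + 30 Q\right)^{2}$)
$30 \left(s{\left(-5 \right)} D{\left(5,3 \right)} - 27\right) = 30 \left(50 \left(-5 + 6 \left(-5\right)\right)^{2} \cdot 4 - 27\right) = 30 \left(50 \left(-5 - 30\right)^{2} \cdot 4 - 27\right) = 30 \left(50 \left(-35\right)^{2} \cdot 4 - 27\right) = 30 \left(50 \cdot 1225 \cdot 4 - 27\right) = 30 \left(61250 \cdot 4 - 27\right) = 30 \left(245000 - 27\right) = 30 \cdot 244973 = 7349190$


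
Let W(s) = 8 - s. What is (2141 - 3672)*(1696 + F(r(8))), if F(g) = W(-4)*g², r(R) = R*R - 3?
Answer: -70958788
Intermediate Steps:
r(R) = -3 + R² (r(R) = R² - 3 = -3 + R²)
F(g) = 12*g² (F(g) = (8 - 1*(-4))*g² = (8 + 4)*g² = 12*g²)
(2141 - 3672)*(1696 + F(r(8))) = (2141 - 3672)*(1696 + 12*(-3 + 8²)²) = -1531*(1696 + 12*(-3 + 64)²) = -1531*(1696 + 12*61²) = -1531*(1696 + 12*3721) = -1531*(1696 + 44652) = -1531*46348 = -70958788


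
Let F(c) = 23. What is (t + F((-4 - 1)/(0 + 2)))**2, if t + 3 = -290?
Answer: 72900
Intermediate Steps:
t = -293 (t = -3 - 290 = -293)
(t + F((-4 - 1)/(0 + 2)))**2 = (-293 + 23)**2 = (-270)**2 = 72900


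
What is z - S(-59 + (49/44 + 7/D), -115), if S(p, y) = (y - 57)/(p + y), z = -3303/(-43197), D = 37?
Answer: -3722403133/4048293249 ≈ -0.91950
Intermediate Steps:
z = 1101/14399 (z = -3303*(-1/43197) = 1101/14399 ≈ 0.076464)
S(p, y) = (-57 + y)/(p + y)
z - S(-59 + (49/44 + 7/D), -115) = 1101/14399 - (-57 - 115)/((-59 + (49/44 + 7/37)) - 115) = 1101/14399 - (-172)/((-59 + (49*(1/44) + 7*(1/37))) - 115) = 1101/14399 - (-172)/((-59 + (49/44 + 7/37)) - 115) = 1101/14399 - (-172)/((-59 + 2121/1628) - 115) = 1101/14399 - (-172)/(-93931/1628 - 115) = 1101/14399 - (-172)/(-281151/1628) = 1101/14399 - (-1628)*(-172)/281151 = 1101/14399 - 1*280016/281151 = 1101/14399 - 280016/281151 = -3722403133/4048293249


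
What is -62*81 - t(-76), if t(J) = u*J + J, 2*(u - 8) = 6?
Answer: -4110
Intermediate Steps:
u = 11 (u = 8 + (1/2)*6 = 8 + 3 = 11)
t(J) = 12*J (t(J) = 11*J + J = 12*J)
-62*81 - t(-76) = -62*81 - 12*(-76) = -5022 - 1*(-912) = -5022 + 912 = -4110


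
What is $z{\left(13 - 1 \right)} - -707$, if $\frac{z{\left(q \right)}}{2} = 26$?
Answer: $759$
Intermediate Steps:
$z{\left(q \right)} = 52$ ($z{\left(q \right)} = 2 \cdot 26 = 52$)
$z{\left(13 - 1 \right)} - -707 = 52 - -707 = 52 + 707 = 759$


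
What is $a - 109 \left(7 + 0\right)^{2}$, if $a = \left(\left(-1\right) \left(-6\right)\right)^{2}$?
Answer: $-5305$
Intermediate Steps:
$a = 36$ ($a = 6^{2} = 36$)
$a - 109 \left(7 + 0\right)^{2} = 36 - 109 \left(7 + 0\right)^{2} = 36 - 109 \cdot 7^{2} = 36 - 5341 = -5305$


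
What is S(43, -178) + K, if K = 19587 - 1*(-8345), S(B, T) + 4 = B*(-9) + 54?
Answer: 27595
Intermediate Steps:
S(B, T) = 50 - 9*B (S(B, T) = -4 + (B*(-9) + 54) = -4 + (-9*B + 54) = -4 + (54 - 9*B) = 50 - 9*B)
K = 27932 (K = 19587 + 8345 = 27932)
S(43, -178) + K = (50 - 9*43) + 27932 = (50 - 387) + 27932 = -337 + 27932 = 27595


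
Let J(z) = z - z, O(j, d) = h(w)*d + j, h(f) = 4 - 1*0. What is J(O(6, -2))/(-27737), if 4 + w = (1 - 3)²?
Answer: 0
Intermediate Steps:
w = 0 (w = -4 + (1 - 3)² = -4 + (-2)² = -4 + 4 = 0)
h(f) = 4 (h(f) = 4 + 0 = 4)
O(j, d) = j + 4*d (O(j, d) = 4*d + j = j + 4*d)
J(z) = 0
J(O(6, -2))/(-27737) = 0/(-27737) = 0*(-1/27737) = 0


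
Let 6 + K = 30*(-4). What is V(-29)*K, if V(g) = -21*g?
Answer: -76734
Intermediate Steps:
K = -126 (K = -6 + 30*(-4) = -6 - 120 = -126)
V(-29)*K = -21*(-29)*(-126) = 609*(-126) = -76734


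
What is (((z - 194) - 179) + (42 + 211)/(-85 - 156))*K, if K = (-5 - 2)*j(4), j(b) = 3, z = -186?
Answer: 2834412/241 ≈ 11761.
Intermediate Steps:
K = -21 (K = (-5 - 2)*3 = -7*3 = -21)
(((z - 194) - 179) + (42 + 211)/(-85 - 156))*K = (((-186 - 194) - 179) + (42 + 211)/(-85 - 156))*(-21) = ((-380 - 179) + 253/(-241))*(-21) = (-559 + 253*(-1/241))*(-21) = (-559 - 253/241)*(-21) = -134972/241*(-21) = 2834412/241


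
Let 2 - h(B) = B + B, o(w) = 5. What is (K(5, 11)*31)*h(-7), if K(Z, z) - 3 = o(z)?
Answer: 3968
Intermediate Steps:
K(Z, z) = 8 (K(Z, z) = 3 + 5 = 8)
h(B) = 2 - 2*B (h(B) = 2 - (B + B) = 2 - 2*B)
(K(5, 11)*31)*h(-7) = (8*31)*(2 - 2*(-7)) = 248*(2 + 14) = 248*16 = 3968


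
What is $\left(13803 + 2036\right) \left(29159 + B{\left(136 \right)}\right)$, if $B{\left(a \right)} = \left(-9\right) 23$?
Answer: $458570728$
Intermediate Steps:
$B{\left(a \right)} = -207$
$\left(13803 + 2036\right) \left(29159 + B{\left(136 \right)}\right) = \left(13803 + 2036\right) \left(29159 - 207\right) = 15839 \cdot 28952 = 458570728$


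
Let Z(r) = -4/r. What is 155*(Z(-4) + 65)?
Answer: 10230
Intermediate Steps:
155*(Z(-4) + 65) = 155*(-4/(-4) + 65) = 155*(-4*(-¼) + 65) = 155*(1 + 65) = 155*66 = 10230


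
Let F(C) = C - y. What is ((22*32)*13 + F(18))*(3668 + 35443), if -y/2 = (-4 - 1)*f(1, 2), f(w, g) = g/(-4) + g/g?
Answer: 358452315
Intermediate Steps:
f(w, g) = 1 - g/4 (f(w, g) = g*(-¼) + 1 = -g/4 + 1 = 1 - g/4)
y = 5 (y = -2*(-4 - 1)*(1 - ¼*2) = -(-10)*(1 - ½) = -(-10)/2 = -2*(-5/2) = 5)
F(C) = -5 + C (F(C) = C - 1*5 = C - 5 = -5 + C)
((22*32)*13 + F(18))*(3668 + 35443) = ((22*32)*13 + (-5 + 18))*(3668 + 35443) = (704*13 + 13)*39111 = (9152 + 13)*39111 = 9165*39111 = 358452315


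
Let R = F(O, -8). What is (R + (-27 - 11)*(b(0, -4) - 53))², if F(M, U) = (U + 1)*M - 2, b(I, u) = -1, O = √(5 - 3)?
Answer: 4202598 - 28700*√2 ≈ 4.1620e+6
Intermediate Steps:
O = √2 ≈ 1.4142
F(M, U) = -2 + M*(1 + U) (F(M, U) = (1 + U)*M - 2 = M*(1 + U) - 2 = -2 + M*(1 + U))
R = -2 - 7*√2 (R = -2 + √2 + √2*(-8) = -2 + √2 - 8*√2 = -2 - 7*√2 ≈ -11.899)
(R + (-27 - 11)*(b(0, -4) - 53))² = ((-2 - 7*√2) + (-27 - 11)*(-1 - 53))² = ((-2 - 7*√2) - 38*(-54))² = ((-2 - 7*√2) + 2052)² = (2050 - 7*√2)²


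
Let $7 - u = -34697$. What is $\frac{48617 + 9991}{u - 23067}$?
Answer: $\frac{6512}{1293} \approx 5.0363$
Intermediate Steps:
$u = 34704$ ($u = 7 - -34697 = 7 + 34697 = 34704$)
$\frac{48617 + 9991}{u - 23067} = \frac{48617 + 9991}{34704 - 23067} = \frac{58608}{11637} = 58608 \cdot \frac{1}{11637} = \frac{6512}{1293}$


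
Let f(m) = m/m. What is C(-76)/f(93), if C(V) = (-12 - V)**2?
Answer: 4096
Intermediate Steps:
f(m) = 1
C(-76)/f(93) = (12 - 76)**2/1 = (-64)**2*1 = 4096*1 = 4096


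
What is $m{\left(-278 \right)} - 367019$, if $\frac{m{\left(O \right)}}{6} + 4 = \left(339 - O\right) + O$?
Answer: $-365009$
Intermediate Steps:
$m{\left(O \right)} = 2010$ ($m{\left(O \right)} = -24 + 6 \left(\left(339 - O\right) + O\right) = -24 + 6 \cdot 339 = -24 + 2034 = 2010$)
$m{\left(-278 \right)} - 367019 = 2010 - 367019 = -365009$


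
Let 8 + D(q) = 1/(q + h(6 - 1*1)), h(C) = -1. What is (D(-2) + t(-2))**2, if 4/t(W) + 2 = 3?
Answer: 169/9 ≈ 18.778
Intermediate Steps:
t(W) = 4 (t(W) = 4/(-2 + 3) = 4/1 = 4*1 = 4)
D(q) = -8 + 1/(-1 + q) (D(q) = -8 + 1/(q - 1) = -8 + 1/(-1 + q))
(D(-2) + t(-2))**2 = ((9 - 8*(-2))/(-1 - 2) + 4)**2 = ((9 + 16)/(-3) + 4)**2 = (-1/3*25 + 4)**2 = (-25/3 + 4)**2 = (-13/3)**2 = 169/9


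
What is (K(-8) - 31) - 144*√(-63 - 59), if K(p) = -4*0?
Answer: -31 - 144*I*√122 ≈ -31.0 - 1590.5*I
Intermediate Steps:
K(p) = 0
(K(-8) - 31) - 144*√(-63 - 59) = (0 - 31) - 144*√(-63 - 59) = -31 - 144*I*√122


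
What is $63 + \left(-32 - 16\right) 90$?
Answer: $-4257$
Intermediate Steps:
$63 + \left(-32 - 16\right) 90 = 63 - 4320 = -4257$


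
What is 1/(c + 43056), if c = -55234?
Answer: -1/12178 ≈ -8.2115e-5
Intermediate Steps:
1/(c + 43056) = 1/(-55234 + 43056) = 1/(-12178) = -1/12178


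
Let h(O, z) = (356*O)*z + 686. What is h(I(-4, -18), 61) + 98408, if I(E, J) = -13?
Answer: -183214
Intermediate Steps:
h(O, z) = 686 + 356*O*z (h(O, z) = 356*O*z + 686 = 686 + 356*O*z)
h(I(-4, -18), 61) + 98408 = (686 + 356*(-13)*61) + 98408 = (686 - 282308) + 98408 = -281622 + 98408 = -183214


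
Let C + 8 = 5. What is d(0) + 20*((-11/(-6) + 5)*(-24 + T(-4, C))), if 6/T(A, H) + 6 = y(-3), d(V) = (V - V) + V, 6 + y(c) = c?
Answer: -10004/3 ≈ -3334.7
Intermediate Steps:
y(c) = -6 + c
C = -3 (C = -8 + 5 = -3)
d(V) = V (d(V) = 0 + V = V)
T(A, H) = -2/5 (T(A, H) = 6/(-6 + (-6 - 3)) = 6/(-6 - 9) = 6/(-15) = 6*(-1/15) = -2/5)
d(0) + 20*((-11/(-6) + 5)*(-24 + T(-4, C))) = 0 + 20*((-11/(-6) + 5)*(-24 - 2/5)) = 0 + 20*((-11*(-1/6) + 5)*(-122/5)) = 0 + 20*((11/6 + 5)*(-122/5)) = 0 + 20*((41/6)*(-122/5)) = 0 + 20*(-2501/15) = 0 - 10004/3 = -10004/3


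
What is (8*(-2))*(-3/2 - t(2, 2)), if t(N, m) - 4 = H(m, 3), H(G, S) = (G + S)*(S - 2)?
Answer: 168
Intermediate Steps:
H(G, S) = (-2 + S)*(G + S) (H(G, S) = (G + S)*(-2 + S) = (-2 + S)*(G + S))
t(N, m) = 7 + m (t(N, m) = 4 + (3² - 2*m - 2*3 + m*3) = 4 + (9 - 2*m - 6 + 3*m) = 4 + (3 + m) = 7 + m)
(8*(-2))*(-3/2 - t(2, 2)) = (8*(-2))*(-3/2 - (7 + 2)) = -16*(-3*½ - 1*9) = -16*(-3/2 - 9) = -16*(-21/2) = 168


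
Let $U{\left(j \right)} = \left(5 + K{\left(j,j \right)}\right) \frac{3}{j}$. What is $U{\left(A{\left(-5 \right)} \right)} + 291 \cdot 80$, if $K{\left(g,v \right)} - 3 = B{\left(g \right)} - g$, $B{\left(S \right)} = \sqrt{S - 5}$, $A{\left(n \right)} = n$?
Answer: $\frac{116361}{5} - \frac{3 i \sqrt{10}}{5} \approx 23272.0 - 1.8974 i$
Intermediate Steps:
$B{\left(S \right)} = \sqrt{-5 + S}$
$K{\left(g,v \right)} = 3 + \sqrt{-5 + g} - g$ ($K{\left(g,v \right)} = 3 - \left(g - \sqrt{-5 + g}\right) = 3 + \sqrt{-5 + g} - g$)
$U{\left(j \right)} = \frac{3 \left(8 + \sqrt{-5 + j} - j\right)}{j}$ ($U{\left(j \right)} = \left(5 + \left(3 + \sqrt{-5 + j} - j\right)\right) \frac{3}{j} = \left(8 + \sqrt{-5 + j} - j\right) \frac{3}{j} = \frac{3 \left(8 + \sqrt{-5 + j} - j\right)}{j}$)
$U{\left(A{\left(-5 \right)} \right)} + 291 \cdot 80 = \frac{3 \left(8 + \sqrt{-5 - 5} - -5\right)}{-5} + 291 \cdot 80 = 3 \left(- \frac{1}{5}\right) \left(8 + \sqrt{-10} + 5\right) + 23280 = 3 \left(- \frac{1}{5}\right) \left(8 + i \sqrt{10} + 5\right) + 23280 = 3 \left(- \frac{1}{5}\right) \left(13 + i \sqrt{10}\right) + 23280 = \left(- \frac{39}{5} - \frac{3 i \sqrt{10}}{5}\right) + 23280 = \frac{116361}{5} - \frac{3 i \sqrt{10}}{5}$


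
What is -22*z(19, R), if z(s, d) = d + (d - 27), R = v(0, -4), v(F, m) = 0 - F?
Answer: 594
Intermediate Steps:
v(F, m) = -F
R = 0 (R = -1*0 = 0)
z(s, d) = -27 + 2*d (z(s, d) = d + (-27 + d) = -27 + 2*d)
-22*z(19, R) = -22*(-27 + 2*0) = -22*(-27 + 0) = -22*(-27) = 594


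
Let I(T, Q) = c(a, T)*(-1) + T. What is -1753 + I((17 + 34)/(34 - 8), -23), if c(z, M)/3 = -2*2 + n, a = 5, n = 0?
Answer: -45215/26 ≈ -1739.0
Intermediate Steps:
c(z, M) = -12 (c(z, M) = 3*(-2*2 + 0) = 3*(-4 + 0) = 3*(-4) = -12)
I(T, Q) = 12 + T (I(T, Q) = -12*(-1) + T = 12 + T)
-1753 + I((17 + 34)/(34 - 8), -23) = -1753 + (12 + (17 + 34)/(34 - 8)) = -1753 + (12 + 51/26) = -1753 + 363/26 = -45215/26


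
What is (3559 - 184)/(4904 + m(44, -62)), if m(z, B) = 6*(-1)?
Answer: 3375/4898 ≈ 0.68906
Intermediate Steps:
m(z, B) = -6
(3559 - 184)/(4904 + m(44, -62)) = (3559 - 184)/(4904 - 6) = 3375/4898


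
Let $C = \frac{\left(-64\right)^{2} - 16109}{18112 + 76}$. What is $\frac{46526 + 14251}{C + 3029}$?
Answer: $\frac{368470692}{18359813} \approx 20.069$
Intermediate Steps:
$C = - \frac{12013}{18188}$ ($C = \frac{4096 - 16109}{18188} = \left(-12013\right) \frac{1}{18188} = - \frac{12013}{18188} \approx -0.66049$)
$\frac{46526 + 14251}{C + 3029} = \frac{46526 + 14251}{- \frac{12013}{18188} + 3029} = \frac{60777}{\frac{55079439}{18188}} = 60777 \cdot \frac{18188}{55079439} = \frac{368470692}{18359813}$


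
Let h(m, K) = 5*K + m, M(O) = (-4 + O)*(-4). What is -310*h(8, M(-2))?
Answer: -39680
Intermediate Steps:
M(O) = 16 - 4*O
h(m, K) = m + 5*K
-310*h(8, M(-2)) = -310*(8 + 5*(16 - 4*(-2))) = -310*(8 + 5*(16 + 8)) = -310*(8 + 5*24) = -310*(8 + 120) = -310*128 = -39680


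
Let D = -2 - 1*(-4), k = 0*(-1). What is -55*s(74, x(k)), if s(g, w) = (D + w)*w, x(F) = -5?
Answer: -825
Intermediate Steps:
k = 0
D = 2 (D = -2 + 4 = 2)
s(g, w) = w*(2 + w) (s(g, w) = (2 + w)*w = w*(2 + w))
-55*s(74, x(k)) = -(-275)*(2 - 5) = -(-275)*(-3) = -55*15 = -825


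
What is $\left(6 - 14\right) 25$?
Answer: $-200$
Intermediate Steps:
$\left(6 - 14\right) 25 = \left(-8\right) 25 = -200$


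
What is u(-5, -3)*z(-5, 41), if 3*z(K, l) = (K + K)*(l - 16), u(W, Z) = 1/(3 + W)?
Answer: 125/3 ≈ 41.667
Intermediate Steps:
z(K, l) = 2*K*(-16 + l)/3 (z(K, l) = ((K + K)*(l - 16))/3 = ((2*K)*(-16 + l))/3 = (2*K*(-16 + l))/3 = 2*K*(-16 + l)/3)
u(-5, -3)*z(-5, 41) = ((⅔)*(-5)*(-16 + 41))/(3 - 5) = ((⅔)*(-5)*25)/(-2) = -½*(-250/3) = 125/3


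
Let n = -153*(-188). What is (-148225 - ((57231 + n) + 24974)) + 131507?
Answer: -127687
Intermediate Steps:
n = 28764
(-148225 - ((57231 + n) + 24974)) + 131507 = (-148225 - ((57231 + 28764) + 24974)) + 131507 = (-148225 - (85995 + 24974)) + 131507 = (-148225 - 1*110969) + 131507 = (-148225 - 110969) + 131507 = -259194 + 131507 = -127687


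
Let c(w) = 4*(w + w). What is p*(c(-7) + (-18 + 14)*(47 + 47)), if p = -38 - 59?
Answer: 41904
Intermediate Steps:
c(w) = 8*w (c(w) = 4*(2*w) = 8*w)
p = -97
p*(c(-7) + (-18 + 14)*(47 + 47)) = -97*(8*(-7) + (-18 + 14)*(47 + 47)) = -97*(-56 - 4*94) = -97*(-56 - 376) = -97*(-432) = 41904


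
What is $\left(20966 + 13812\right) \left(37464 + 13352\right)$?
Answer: $1767278848$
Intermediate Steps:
$\left(20966 + 13812\right) \left(37464 + 13352\right) = 34778 \cdot 50816 = 1767278848$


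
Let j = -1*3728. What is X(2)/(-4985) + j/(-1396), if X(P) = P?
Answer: 4645322/1739765 ≈ 2.6701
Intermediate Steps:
j = -3728
X(2)/(-4985) + j/(-1396) = 2/(-4985) - 3728/(-1396) = 2*(-1/4985) - 3728*(-1/1396) = -2/4985 + 932/349 = 4645322/1739765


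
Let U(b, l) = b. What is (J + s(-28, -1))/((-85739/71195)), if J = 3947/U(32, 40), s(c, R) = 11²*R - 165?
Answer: 370569975/2743648 ≈ 135.06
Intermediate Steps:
s(c, R) = -165 + 121*R (s(c, R) = 121*R - 165 = -165 + 121*R)
J = 3947/32 ≈ 123.34
(J + s(-28, -1))/((-85739/71195)) = (3947/32 + (-165 + 121*(-1)))/((-85739/71195)) = (3947/32 + (-165 - 121))/((-85739*1/71195)) = (3947/32 - 286)/(-85739/71195) = -5205/32*(-71195/85739) = 370569975/2743648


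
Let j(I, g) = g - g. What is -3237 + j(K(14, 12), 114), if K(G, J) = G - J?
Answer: -3237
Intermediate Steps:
j(I, g) = 0
-3237 + j(K(14, 12), 114) = -3237 + 0 = -3237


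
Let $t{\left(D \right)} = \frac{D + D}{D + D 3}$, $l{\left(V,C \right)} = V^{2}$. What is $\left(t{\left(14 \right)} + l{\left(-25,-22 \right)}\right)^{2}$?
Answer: $\frac{1565001}{4} \approx 3.9125 \cdot 10^{5}$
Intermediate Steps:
$t{\left(D \right)} = \frac{1}{2}$ ($t{\left(D \right)} = \frac{2 D}{D + 3 D} = \frac{2 D}{4 D} = 2 D \frac{1}{4 D} = \frac{1}{2}$)
$\left(t{\left(14 \right)} + l{\left(-25,-22 \right)}\right)^{2} = \left(\frac{1}{2} + \left(-25\right)^{2}\right)^{2} = \left(\frac{1}{2} + 625\right)^{2} = \left(\frac{1251}{2}\right)^{2} = \frac{1565001}{4}$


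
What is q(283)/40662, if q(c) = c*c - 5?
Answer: 40042/20331 ≈ 1.9695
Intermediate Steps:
q(c) = -5 + c² (q(c) = c² - 5 = -5 + c²)
q(283)/40662 = (-5 + 283²)/40662 = (-5 + 80089)*(1/40662) = 80084*(1/40662) = 40042/20331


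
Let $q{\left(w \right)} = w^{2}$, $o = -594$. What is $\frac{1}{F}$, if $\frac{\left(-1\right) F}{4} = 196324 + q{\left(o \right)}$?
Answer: $- \frac{1}{2196640} \approx -4.5524 \cdot 10^{-7}$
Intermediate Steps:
$F = -2196640$ ($F = - 4 \left(196324 + \left(-594\right)^{2}\right) = - 4 \left(196324 + 352836\right) = \left(-4\right) 549160 = -2196640$)
$\frac{1}{F} = \frac{1}{-2196640} = - \frac{1}{2196640}$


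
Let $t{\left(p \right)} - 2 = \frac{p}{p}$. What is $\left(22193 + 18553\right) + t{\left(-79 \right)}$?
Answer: $40749$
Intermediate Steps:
$t{\left(p \right)} = 3$ ($t{\left(p \right)} = 2 + \frac{p}{p} = 2 + 1 = 3$)
$\left(22193 + 18553\right) + t{\left(-79 \right)} = \left(22193 + 18553\right) + 3 = 40746 + 3 = 40749$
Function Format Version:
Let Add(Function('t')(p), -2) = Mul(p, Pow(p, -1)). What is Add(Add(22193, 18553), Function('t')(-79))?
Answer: 40749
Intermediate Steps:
Function('t')(p) = 3 (Function('t')(p) = Add(2, Mul(p, Pow(p, -1))) = Add(2, 1) = 3)
Add(Add(22193, 18553), Function('t')(-79)) = Add(Add(22193, 18553), 3) = Add(40746, 3) = 40749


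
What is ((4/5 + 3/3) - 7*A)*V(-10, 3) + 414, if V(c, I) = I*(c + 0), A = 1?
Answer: 570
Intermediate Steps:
V(c, I) = I*c
((4/5 + 3/3) - 7*A)*V(-10, 3) + 414 = ((4/5 + 3/3) - 7*1)*(3*(-10)) + 414 = ((4*(⅕) + 3*(⅓)) - 7)*(-30) + 414 = ((⅘ + 1) - 7)*(-30) + 414 = (9/5 - 7)*(-30) + 414 = -26/5*(-30) + 414 = 156 + 414 = 570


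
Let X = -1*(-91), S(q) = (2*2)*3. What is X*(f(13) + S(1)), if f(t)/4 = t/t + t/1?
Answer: 6188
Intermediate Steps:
S(q) = 12 (S(q) = 4*3 = 12)
f(t) = 4 + 4*t (f(t) = 4*(t/t + t/1) = 4*(1 + t*1) = 4*(1 + t) = 4 + 4*t)
X = 91
X*(f(13) + S(1)) = 91*((4 + 4*13) + 12) = 91*((4 + 52) + 12) = 91*(56 + 12) = 91*68 = 6188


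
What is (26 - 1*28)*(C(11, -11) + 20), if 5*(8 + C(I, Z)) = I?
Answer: -142/5 ≈ -28.400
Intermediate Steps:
C(I, Z) = -8 + I/5
(26 - 1*28)*(C(11, -11) + 20) = (26 - 1*28)*((-8 + (1/5)*11) + 20) = (26 - 28)*((-8 + 11/5) + 20) = -2*(-29/5 + 20) = -2*71/5 = -142/5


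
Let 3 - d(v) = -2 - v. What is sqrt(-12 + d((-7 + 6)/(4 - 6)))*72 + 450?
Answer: 450 + 36*I*sqrt(26) ≈ 450.0 + 183.56*I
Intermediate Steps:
d(v) = 5 + v (d(v) = 3 - (-2 - v) = 3 + (2 + v) = 5 + v)
sqrt(-12 + d((-7 + 6)/(4 - 6)))*72 + 450 = sqrt(-12 + (5 + (-7 + 6)/(4 - 6)))*72 + 450 = sqrt(-12 + (5 - 1/(-2)))*72 + 450 = sqrt(-12 + (5 - 1*(-1/2)))*72 + 450 = sqrt(-12 + (5 + 1/2))*72 + 450 = sqrt(-12 + 11/2)*72 + 450 = sqrt(-13/2)*72 + 450 = (I*sqrt(26)/2)*72 + 450 = 36*I*sqrt(26) + 450 = 450 + 36*I*sqrt(26)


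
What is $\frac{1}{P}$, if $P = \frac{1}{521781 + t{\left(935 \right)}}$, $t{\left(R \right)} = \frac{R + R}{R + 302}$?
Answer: $\frac{645444967}{1237} \approx 5.2178 \cdot 10^{5}$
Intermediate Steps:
$t{\left(R \right)} = \frac{2 R}{302 + R}$
$P = \frac{1237}{645444967}$ ($P = \frac{1}{521781 + 2 \cdot 935 \frac{1}{302 + 935}} = \frac{1}{521781 + 2 \cdot 935 \cdot \frac{1}{1237}} = \frac{1}{521781 + \frac{1870}{1237}} = \frac{1}{\frac{645444967}{1237}} = \frac{1237}{645444967} \approx 1.9165 \cdot 10^{-6}$)
$\frac{1}{P} = \frac{1}{\frac{1237}{645444967}} = \frac{645444967}{1237}$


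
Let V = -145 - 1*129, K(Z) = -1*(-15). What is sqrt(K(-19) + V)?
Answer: I*sqrt(259) ≈ 16.093*I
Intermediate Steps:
K(Z) = 15
V = -274 (V = -145 - 129 = -274)
sqrt(K(-19) + V) = sqrt(15 - 274) = sqrt(-259) = I*sqrt(259)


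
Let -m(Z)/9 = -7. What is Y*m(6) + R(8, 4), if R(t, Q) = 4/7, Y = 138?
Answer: 60862/7 ≈ 8694.6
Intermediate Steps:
m(Z) = 63 (m(Z) = -9*(-7) = 63)
R(t, Q) = 4/7 (R(t, Q) = 4*(1/7) = 4/7)
Y*m(6) + R(8, 4) = 138*63 + 4/7 = 8694 + 4/7 = 60862/7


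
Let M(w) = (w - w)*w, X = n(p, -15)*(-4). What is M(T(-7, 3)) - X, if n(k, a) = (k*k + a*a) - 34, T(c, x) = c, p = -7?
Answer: 960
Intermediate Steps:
n(k, a) = -34 + a² + k² (n(k, a) = (k² + a²) - 34 = (a² + k²) - 34 = -34 + a² + k²)
X = -960 (X = (-34 + (-15)² + (-7)²)*(-4) = (-34 + 225 + 49)*(-4) = 240*(-4) = -960)
M(w) = 0 (M(w) = 0*w = 0)
M(T(-7, 3)) - X = 0 - 1*(-960) = 0 + 960 = 960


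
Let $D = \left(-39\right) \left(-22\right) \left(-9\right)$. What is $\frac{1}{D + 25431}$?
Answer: $\frac{1}{17709} \approx 5.6468 \cdot 10^{-5}$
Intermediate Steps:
$D = -7722$ ($D = 858 \left(-9\right) = -7722$)
$\frac{1}{D + 25431} = \frac{1}{-7722 + 25431} = \frac{1}{17709}$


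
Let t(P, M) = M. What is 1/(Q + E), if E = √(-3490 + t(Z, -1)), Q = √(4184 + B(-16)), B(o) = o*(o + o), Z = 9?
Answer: 1/(2*√1174 + I*√3491) ≈ 0.0083703 - 0.0072169*I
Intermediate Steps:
B(o) = 2*o² (B(o) = o*(2*o) = 2*o²)
Q = 2*√1174 (Q = √(4184 + 2*(-16)²) = √(4184 + 2*256) = √(4184 + 512) = √4696 = 2*√1174 ≈ 68.527)
E = I*√3491 (E = √(-3490 - 1) = √(-3491) = I*√3491 ≈ 59.085*I)
1/(Q + E) = 1/(2*√1174 + I*√3491)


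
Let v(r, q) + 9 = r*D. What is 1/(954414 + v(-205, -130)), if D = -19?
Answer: 1/958300 ≈ 1.0435e-6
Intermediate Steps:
v(r, q) = -9 - 19*r (v(r, q) = -9 + r*(-19) = -9 - 19*r)
1/(954414 + v(-205, -130)) = 1/(954414 + (-9 - 19*(-205))) = 1/(954414 + (-9 + 3895)) = 1/(954414 + 3886) = 1/958300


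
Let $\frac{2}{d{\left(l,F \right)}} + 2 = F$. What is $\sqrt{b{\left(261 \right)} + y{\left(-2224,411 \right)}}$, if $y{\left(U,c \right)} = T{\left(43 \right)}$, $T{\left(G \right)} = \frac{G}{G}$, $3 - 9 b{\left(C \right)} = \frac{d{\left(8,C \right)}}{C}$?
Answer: $\frac{\sqrt{6092818046}}{67599} \approx 1.1547$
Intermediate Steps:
$d{\left(l,F \right)} = \frac{2}{-2 + F}$
$b{\left(C \right)} = \frac{1}{3} - \frac{2}{9 C \left(-2 + C\right)}$ ($b{\left(C \right)} = \frac{1}{3} - \frac{\frac{2}{-2 + C} \frac{1}{C}}{9} = \frac{1}{3} - \frac{2 \frac{1}{C} \frac{1}{-2 + C}}{9} = \frac{1}{3} - \frac{2}{9 C \left(-2 + C\right)}$)
$T{\left(G \right)} = 1$
$y{\left(U,c \right)} = 1$
$\sqrt{b{\left(261 \right)} + y{\left(-2224,411 \right)}} = \sqrt{\frac{-2 + 3 \cdot 261 \left(-2 + 261\right)}{9 \cdot 261 \left(-2 + 261\right)} + 1} = \sqrt{\frac{1}{9} \cdot \frac{1}{261} \cdot \frac{1}{259} \left(-2 + 3 \cdot 261 \cdot 259\right) + 1} = \sqrt{\frac{1}{9} \cdot \frac{1}{261} \cdot \frac{1}{259} \left(-2 + 202797\right) + 1} = \sqrt{\frac{1}{9} \cdot \frac{1}{261} \cdot \frac{1}{259} \cdot 202795 + 1} = \sqrt{\frac{202795}{608391} + 1} = \sqrt{\frac{811186}{608391}} = \frac{\sqrt{6092818046}}{67599}$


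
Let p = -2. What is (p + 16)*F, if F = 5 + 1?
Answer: 84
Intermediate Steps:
F = 6
(p + 16)*F = (-2 + 16)*6 = 14*6 = 84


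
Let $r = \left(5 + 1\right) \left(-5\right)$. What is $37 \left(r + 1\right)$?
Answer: $-1073$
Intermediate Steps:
$r = -30$ ($r = 6 \left(-5\right) = -30$)
$37 \left(r + 1\right) = 37 \left(-30 + 1\right) = 37 \left(-29\right) = -1073$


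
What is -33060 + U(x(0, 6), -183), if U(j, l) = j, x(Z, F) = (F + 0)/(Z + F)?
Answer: -33059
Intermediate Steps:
x(Z, F) = F/(F + Z)
-33060 + U(x(0, 6), -183) = -33060 + 6/(6 + 0) = -33060 + 6/6 = -33060 + 6*(1/6) = -33060 + 1 = -33059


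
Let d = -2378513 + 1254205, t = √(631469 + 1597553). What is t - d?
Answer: 1124308 + √2229022 ≈ 1.1258e+6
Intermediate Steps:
t = √2229022 ≈ 1493.0
d = -1124308
t - d = √2229022 - 1*(-1124308) = √2229022 + 1124308 = 1124308 + √2229022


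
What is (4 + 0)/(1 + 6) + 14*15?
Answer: 1474/7 ≈ 210.57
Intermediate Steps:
(4 + 0)/(1 + 6) + 14*15 = 4/7 + 210 = 1474/7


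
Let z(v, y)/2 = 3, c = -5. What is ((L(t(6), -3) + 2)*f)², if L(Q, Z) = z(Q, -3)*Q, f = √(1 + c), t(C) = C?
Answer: -5776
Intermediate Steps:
f = 2*I (f = √(1 - 5) = √(-4) = 2*I ≈ 2.0*I)
z(v, y) = 6 (z(v, y) = 2*3 = 6)
L(Q, Z) = 6*Q
((L(t(6), -3) + 2)*f)² = ((6*6 + 2)*(2*I))² = ((36 + 2)*(2*I))² = (38*(2*I))² = (76*I)² = -5776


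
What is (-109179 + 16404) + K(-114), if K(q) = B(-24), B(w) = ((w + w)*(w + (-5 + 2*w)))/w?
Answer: -92929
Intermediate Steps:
B(w) = -10 + 6*w (B(w) = ((2*w)*(-5 + 3*w))/w = (2*w*(-5 + 3*w))/w = -10 + 6*w)
K(q) = -154 (K(q) = -10 + 6*(-24) = -10 - 144 = -154)
(-109179 + 16404) + K(-114) = (-109179 + 16404) - 154 = -92775 - 154 = -92929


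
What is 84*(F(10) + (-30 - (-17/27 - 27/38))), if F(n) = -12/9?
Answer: -430822/171 ≈ -2519.4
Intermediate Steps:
F(n) = -4/3 (F(n) = -12*⅑ = -4/3)
84*(F(10) + (-30 - (-17/27 - 27/38))) = 84*(-4/3 + (-30 - (-17/27 - 27/38))) = 84*(-4/3 + (-30 - 1*(-1375/1026))) = 84*(-4/3 + (-30 + 1375/1026)) = 84*(-4/3 - 29405/1026) = 84*(-30773/1026) = -430822/171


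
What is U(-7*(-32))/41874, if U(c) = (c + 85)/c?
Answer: 103/3126592 ≈ 3.2943e-5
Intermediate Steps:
U(c) = (85 + c)/c
U(-7*(-32))/41874 = ((85 - 7*(-32))/((-7*(-32))))/41874 = ((85 + 224)/224)*(1/41874) = ((1/224)*309)*(1/41874) = (309/224)*(1/41874) = 103/3126592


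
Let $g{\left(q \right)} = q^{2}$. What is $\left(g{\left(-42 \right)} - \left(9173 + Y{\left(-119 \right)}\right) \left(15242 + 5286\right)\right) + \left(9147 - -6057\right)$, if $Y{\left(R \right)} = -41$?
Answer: $-187444728$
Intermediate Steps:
$\left(g{\left(-42 \right)} - \left(9173 + Y{\left(-119 \right)}\right) \left(15242 + 5286\right)\right) + \left(9147 - -6057\right) = \left(\left(-42\right)^{2} - \left(9173 - 41\right) \left(15242 + 5286\right)\right) + \left(9147 - -6057\right) = \left(1764 - 9132 \cdot 20528\right) + \left(9147 + 6057\right) = \left(1764 - 187461696\right) + 15204 = -187459932 + 15204 = -187444728$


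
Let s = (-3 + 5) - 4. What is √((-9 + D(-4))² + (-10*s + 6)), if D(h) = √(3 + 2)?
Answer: √(112 - 18*√5) ≈ 8.4706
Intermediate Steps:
s = -2 (s = 2 - 4 = -2)
D(h) = √5
√((-9 + D(-4))² + (-10*s + 6)) = √((-9 + √5)² + (-10*(-2) + 6)) = √((-9 + √5)² + (20 + 6)) = √((-9 + √5)² + 26) = √(26 + (-9 + √5)²)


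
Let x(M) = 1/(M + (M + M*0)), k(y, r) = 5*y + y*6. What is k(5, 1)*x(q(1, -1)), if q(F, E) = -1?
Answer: -55/2 ≈ -27.500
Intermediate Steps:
k(y, r) = 11*y (k(y, r) = 5*y + 6*y = 11*y)
x(M) = 1/(2*M) (x(M) = 1/(M + (M + 0)) = 1/(M + M) = 1/(2*M))
k(5, 1)*x(q(1, -1)) = (11*5)*((1/2)/(-1)) = 55*((1/2)*(-1)) = 55*(-1/2) = -55/2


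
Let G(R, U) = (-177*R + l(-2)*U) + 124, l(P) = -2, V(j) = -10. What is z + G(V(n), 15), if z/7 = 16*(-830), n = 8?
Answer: -91096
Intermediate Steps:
z = -92960 (z = 7*(16*(-830)) = 7*(-13280) = -92960)
G(R, U) = 124 - 177*R - 2*U (G(R, U) = (-177*R - 2*U) + 124 = 124 - 177*R - 2*U)
z + G(V(n), 15) = -92960 + (124 - 177*(-10) - 2*15) = -92960 + (124 + 1770 - 30) = -92960 + 1864 = -91096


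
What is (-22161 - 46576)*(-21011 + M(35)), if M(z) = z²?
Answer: 1360030282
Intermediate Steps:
(-22161 - 46576)*(-21011 + M(35)) = (-22161 - 46576)*(-21011 + 35²) = -68737*(-21011 + 1225) = -68737*(-19786) = 1360030282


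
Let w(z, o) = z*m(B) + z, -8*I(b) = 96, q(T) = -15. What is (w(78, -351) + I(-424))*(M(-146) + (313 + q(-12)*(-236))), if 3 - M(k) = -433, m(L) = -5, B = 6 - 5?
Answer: -1389636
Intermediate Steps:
I(b) = -12 (I(b) = -1/8*96 = -12)
B = 1
M(k) = 436 (M(k) = 3 - 1*(-433) = 3 + 433 = 436)
w(z, o) = -4*z (w(z, o) = z*(-5) + z = -5*z + z = -4*z)
(w(78, -351) + I(-424))*(M(-146) + (313 + q(-12)*(-236))) = (-4*78 - 12)*(436 + (313 - 15*(-236))) = (-312 - 12)*(436 + (313 + 3540)) = -324*(436 + 3853) = -324*4289 = -1389636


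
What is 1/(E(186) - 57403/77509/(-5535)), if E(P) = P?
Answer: 429012315/79796347993 ≈ 0.0053763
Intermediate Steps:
1/(E(186) - 57403/77509/(-5535)) = 1/(186 - 57403/77509/(-5535)) = 1/(186 - 57403*1/77509*(-1/5535)) = 1/(186 - 57403/77509*(-1/5535)) = 1/(186 + 57403/429012315) = 1/(79796347993/429012315) = 429012315/79796347993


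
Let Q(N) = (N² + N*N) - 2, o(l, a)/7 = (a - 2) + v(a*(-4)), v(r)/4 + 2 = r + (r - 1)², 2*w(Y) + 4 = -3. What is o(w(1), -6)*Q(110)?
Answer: 371971656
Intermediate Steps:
w(Y) = -7/2 (w(Y) = -2 + (½)*(-3) = -2 - 3/2 = -7/2)
v(r) = -8 + 4*r + 4*(-1 + r)² (v(r) = -8 + 4*(r + (r - 1)²) = -8 + 4*(r + (-1 + r)²) = -8 + (4*r + 4*(-1 + r)²) = -8 + 4*r + 4*(-1 + r)²)
o(l, a) = -42 + 119*a + 448*a² (o(l, a) = 7*((a - 2) + (-4 - 4*a*(-4) + 4*(a*(-4))²)) = 7*((-2 + a) + (-4 - (-16)*a + 4*(-4*a)²)) = 7*((-2 + a) + (-4 + 16*a + 4*(16*a²))) = 7*((-2 + a) + (-4 + 16*a + 64*a²)) = 7*(-6 + 17*a + 64*a²) = -42 + 119*a + 448*a²)
Q(N) = -2 + 2*N² (Q(N) = (N² + N²) - 2 = 2*N² - 2 = -2 + 2*N²)
o(w(1), -6)*Q(110) = (-42 + 119*(-6) + 448*(-6)²)*(-2 + 2*110²) = (-42 - 714 + 448*36)*(-2 + 2*12100) = (-42 - 714 + 16128)*(-2 + 24200) = 15372*24198 = 371971656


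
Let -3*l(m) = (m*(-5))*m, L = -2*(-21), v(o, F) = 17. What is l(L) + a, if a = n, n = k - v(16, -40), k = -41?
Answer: 2882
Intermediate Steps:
n = -58 (n = -41 - 1*17 = -41 - 17 = -58)
L = 42
a = -58
l(m) = 5*m²/3 (l(m) = -m*(-5)*m/3 = -(-5*m)*m/3 = -(-5)*m²/3 = 5*m²/3)
l(L) + a = (5/3)*42² - 58 = (5/3)*1764 - 58 = 2940 - 58 = 2882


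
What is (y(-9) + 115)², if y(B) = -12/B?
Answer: 121801/9 ≈ 13533.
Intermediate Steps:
(y(-9) + 115)² = (-12/(-9) + 115)² = (-12*(-⅑) + 115)² = (4/3 + 115)² = (349/3)² = 121801/9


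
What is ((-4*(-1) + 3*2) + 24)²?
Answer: 1156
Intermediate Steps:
((-4*(-1) + 3*2) + 24)² = ((4 + 6) + 24)² = (10 + 24)² = 34² = 1156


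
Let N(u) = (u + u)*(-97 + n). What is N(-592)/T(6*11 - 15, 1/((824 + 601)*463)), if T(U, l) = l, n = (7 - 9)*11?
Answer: 92959658400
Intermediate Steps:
n = -22 (n = -2*11 = -22)
N(u) = -238*u (N(u) = (u + u)*(-97 - 22) = (2*u)*(-119) = -238*u)
N(-592)/T(6*11 - 15, 1/((824 + 601)*463)) = (-238*(-592))/((1/((824 + 601)*463))) = 140896/(((1/463)/1425)) = 140896/(((1/1425)*(1/463))) = 140896/(1/659775) = 140896*659775 = 92959658400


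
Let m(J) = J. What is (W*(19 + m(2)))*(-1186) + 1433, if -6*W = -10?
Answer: -40077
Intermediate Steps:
W = 5/3 (W = -⅙*(-10) = 5/3 ≈ 1.6667)
(W*(19 + m(2)))*(-1186) + 1433 = (5*(19 + 2)/3)*(-1186) + 1433 = ((5/3)*21)*(-1186) + 1433 = 35*(-1186) + 1433 = -41510 + 1433 = -40077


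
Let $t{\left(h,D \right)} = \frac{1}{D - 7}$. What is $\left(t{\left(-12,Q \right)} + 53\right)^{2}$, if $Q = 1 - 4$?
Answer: $\frac{279841}{100} \approx 2798.4$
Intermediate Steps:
$Q = -3$
$t{\left(h,D \right)} = \frac{1}{-7 + D}$
$\left(t{\left(-12,Q \right)} + 53\right)^{2} = \left(\frac{1}{-7 - 3} + 53\right)^{2} = \left(\frac{1}{-10} + 53\right)^{2} = \left(- \frac{1}{10} + 53\right)^{2} = \left(\frac{529}{10}\right)^{2} = \frac{279841}{100}$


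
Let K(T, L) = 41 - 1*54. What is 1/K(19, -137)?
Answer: -1/13 ≈ -0.076923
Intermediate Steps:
K(T, L) = -13 (K(T, L) = 41 - 54 = -13)
1/K(19, -137) = 1/(-13) = -1/13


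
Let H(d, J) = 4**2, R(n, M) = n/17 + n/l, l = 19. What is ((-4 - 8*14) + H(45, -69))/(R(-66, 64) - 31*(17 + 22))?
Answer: 32300/392883 ≈ 0.082213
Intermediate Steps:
R(n, M) = 36*n/323 (R(n, M) = n/17 + n/19 = 36*n/323)
H(d, J) = 16
((-4 - 8*14) + H(45, -69))/(R(-66, 64) - 31*(17 + 22)) = ((-4 - 8*14) + 16)/((36/323)*(-66) - 31*(17 + 22)) = ((-4 - 112) + 16)/(-2376/323 - 31*39) = (-116 + 16)/(-2376/323 - 1209) = -100/(-392883/323) = -100*(-323/392883) = 32300/392883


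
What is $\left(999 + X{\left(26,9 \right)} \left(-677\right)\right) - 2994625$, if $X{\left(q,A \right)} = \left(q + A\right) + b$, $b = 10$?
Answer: $-3024091$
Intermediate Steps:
$X{\left(q,A \right)} = 10 + A + q$ ($X{\left(q,A \right)} = \left(q + A\right) + 10 = \left(A + q\right) + 10 = 10 + A + q$)
$\left(999 + X{\left(26,9 \right)} \left(-677\right)\right) - 2994625 = \left(999 + \left(10 + 9 + 26\right) \left(-677\right)\right) - 2994625 = \left(999 + 45 \left(-677\right)\right) - 2994625 = \left(999 - 30465\right) - 2994625 = -29466 - 2994625 = -3024091$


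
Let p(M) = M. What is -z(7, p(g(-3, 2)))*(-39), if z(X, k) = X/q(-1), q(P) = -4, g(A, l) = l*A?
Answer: -273/4 ≈ -68.250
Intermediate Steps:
g(A, l) = A*l
z(X, k) = -X/4 (z(X, k) = X/(-4) = X*(-¼) = -X/4)
-z(7, p(g(-3, 2)))*(-39) = -(-1)*7/4*(-39) = -1*(-7/4)*(-39) = (7/4)*(-39) = -273/4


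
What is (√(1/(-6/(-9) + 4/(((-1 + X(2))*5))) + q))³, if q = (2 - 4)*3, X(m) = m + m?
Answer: -69*I*√966/196 ≈ -10.942*I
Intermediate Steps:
X(m) = 2*m
q = -6 (q = -2*3 = -6)
(√(1/(-6/(-9) + 4/(((-1 + X(2))*5))) + q))³ = (√(1/(-6/(-9) + 4/(((-1 + 2*2)*5))) - 6))³ = (√(1/(-6*(-⅑) + 4/(((-1 + 4)*5))) - 6))³ = (√(1/(⅔ + 4/((3*5))) - 6))³ = (√(1/(⅔ + 4/15) - 6))³ = (√(1/(14/15) - 6))³ = (√(15/14 - 6))³ = (√(-69/14))³ = (I*√966/14)³ = -69*I*√966/196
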